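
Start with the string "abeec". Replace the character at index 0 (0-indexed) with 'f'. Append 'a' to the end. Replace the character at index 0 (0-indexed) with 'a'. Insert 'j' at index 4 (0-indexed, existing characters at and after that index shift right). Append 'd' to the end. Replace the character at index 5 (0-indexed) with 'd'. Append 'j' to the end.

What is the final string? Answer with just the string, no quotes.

Answer: abeejdadj

Derivation:
Applying each edit step by step:
Start: "abeec"
Op 1 (replace idx 0: 'a' -> 'f'): "abeec" -> "fbeec"
Op 2 (append 'a'): "fbeec" -> "fbeeca"
Op 3 (replace idx 0: 'f' -> 'a'): "fbeeca" -> "abeeca"
Op 4 (insert 'j' at idx 4): "abeeca" -> "abeejca"
Op 5 (append 'd'): "abeejca" -> "abeejcad"
Op 6 (replace idx 5: 'c' -> 'd'): "abeejcad" -> "abeejdad"
Op 7 (append 'j'): "abeejdad" -> "abeejdadj"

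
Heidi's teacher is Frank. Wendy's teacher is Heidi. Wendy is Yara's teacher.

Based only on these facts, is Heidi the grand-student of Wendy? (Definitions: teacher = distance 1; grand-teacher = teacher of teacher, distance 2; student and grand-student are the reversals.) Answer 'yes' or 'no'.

Answer: no

Derivation:
Reconstructing the teacher chain from the given facts:
  Frank -> Heidi -> Wendy -> Yara
(each arrow means 'teacher of the next')
Positions in the chain (0 = top):
  position of Frank: 0
  position of Heidi: 1
  position of Wendy: 2
  position of Yara: 3

Heidi is at position 1, Wendy is at position 2; signed distance (j - i) = 1.
'grand-student' requires j - i = -2. Actual distance is 1, so the relation does NOT hold.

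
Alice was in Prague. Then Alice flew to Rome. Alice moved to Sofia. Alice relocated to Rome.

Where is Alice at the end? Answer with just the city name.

Tracking Alice's location:
Start: Alice is in Prague.
After move 1: Prague -> Rome. Alice is in Rome.
After move 2: Rome -> Sofia. Alice is in Sofia.
After move 3: Sofia -> Rome. Alice is in Rome.

Answer: Rome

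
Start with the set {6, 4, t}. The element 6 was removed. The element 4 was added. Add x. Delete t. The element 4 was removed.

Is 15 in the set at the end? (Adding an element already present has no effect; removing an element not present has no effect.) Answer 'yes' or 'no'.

Tracking the set through each operation:
Start: {4, 6, t}
Event 1 (remove 6): removed. Set: {4, t}
Event 2 (add 4): already present, no change. Set: {4, t}
Event 3 (add x): added. Set: {4, t, x}
Event 4 (remove t): removed. Set: {4, x}
Event 5 (remove 4): removed. Set: {x}

Final set: {x} (size 1)
15 is NOT in the final set.

Answer: no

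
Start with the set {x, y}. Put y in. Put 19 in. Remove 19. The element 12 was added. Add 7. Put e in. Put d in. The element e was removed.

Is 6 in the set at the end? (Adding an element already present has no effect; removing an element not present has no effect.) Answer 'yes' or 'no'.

Tracking the set through each operation:
Start: {x, y}
Event 1 (add y): already present, no change. Set: {x, y}
Event 2 (add 19): added. Set: {19, x, y}
Event 3 (remove 19): removed. Set: {x, y}
Event 4 (add 12): added. Set: {12, x, y}
Event 5 (add 7): added. Set: {12, 7, x, y}
Event 6 (add e): added. Set: {12, 7, e, x, y}
Event 7 (add d): added. Set: {12, 7, d, e, x, y}
Event 8 (remove e): removed. Set: {12, 7, d, x, y}

Final set: {12, 7, d, x, y} (size 5)
6 is NOT in the final set.

Answer: no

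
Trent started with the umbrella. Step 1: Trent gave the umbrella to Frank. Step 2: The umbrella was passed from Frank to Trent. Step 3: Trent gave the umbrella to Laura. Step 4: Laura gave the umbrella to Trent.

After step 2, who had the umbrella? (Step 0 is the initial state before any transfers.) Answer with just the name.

Answer: Trent

Derivation:
Tracking the umbrella holder through step 2:
After step 0 (start): Trent
After step 1: Frank
After step 2: Trent

At step 2, the holder is Trent.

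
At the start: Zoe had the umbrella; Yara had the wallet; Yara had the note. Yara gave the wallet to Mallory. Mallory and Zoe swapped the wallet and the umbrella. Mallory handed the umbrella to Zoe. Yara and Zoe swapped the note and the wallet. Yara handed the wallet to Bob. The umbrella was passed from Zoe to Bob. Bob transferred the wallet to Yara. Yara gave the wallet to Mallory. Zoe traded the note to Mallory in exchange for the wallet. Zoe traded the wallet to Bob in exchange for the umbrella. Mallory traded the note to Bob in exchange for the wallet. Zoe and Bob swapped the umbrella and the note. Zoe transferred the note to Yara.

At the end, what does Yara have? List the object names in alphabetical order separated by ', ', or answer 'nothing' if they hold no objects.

Answer: note

Derivation:
Tracking all object holders:
Start: umbrella:Zoe, wallet:Yara, note:Yara
Event 1 (give wallet: Yara -> Mallory). State: umbrella:Zoe, wallet:Mallory, note:Yara
Event 2 (swap wallet<->umbrella: now wallet:Zoe, umbrella:Mallory). State: umbrella:Mallory, wallet:Zoe, note:Yara
Event 3 (give umbrella: Mallory -> Zoe). State: umbrella:Zoe, wallet:Zoe, note:Yara
Event 4 (swap note<->wallet: now note:Zoe, wallet:Yara). State: umbrella:Zoe, wallet:Yara, note:Zoe
Event 5 (give wallet: Yara -> Bob). State: umbrella:Zoe, wallet:Bob, note:Zoe
Event 6 (give umbrella: Zoe -> Bob). State: umbrella:Bob, wallet:Bob, note:Zoe
Event 7 (give wallet: Bob -> Yara). State: umbrella:Bob, wallet:Yara, note:Zoe
Event 8 (give wallet: Yara -> Mallory). State: umbrella:Bob, wallet:Mallory, note:Zoe
Event 9 (swap note<->wallet: now note:Mallory, wallet:Zoe). State: umbrella:Bob, wallet:Zoe, note:Mallory
Event 10 (swap wallet<->umbrella: now wallet:Bob, umbrella:Zoe). State: umbrella:Zoe, wallet:Bob, note:Mallory
Event 11 (swap note<->wallet: now note:Bob, wallet:Mallory). State: umbrella:Zoe, wallet:Mallory, note:Bob
Event 12 (swap umbrella<->note: now umbrella:Bob, note:Zoe). State: umbrella:Bob, wallet:Mallory, note:Zoe
Event 13 (give note: Zoe -> Yara). State: umbrella:Bob, wallet:Mallory, note:Yara

Final state: umbrella:Bob, wallet:Mallory, note:Yara
Yara holds: note.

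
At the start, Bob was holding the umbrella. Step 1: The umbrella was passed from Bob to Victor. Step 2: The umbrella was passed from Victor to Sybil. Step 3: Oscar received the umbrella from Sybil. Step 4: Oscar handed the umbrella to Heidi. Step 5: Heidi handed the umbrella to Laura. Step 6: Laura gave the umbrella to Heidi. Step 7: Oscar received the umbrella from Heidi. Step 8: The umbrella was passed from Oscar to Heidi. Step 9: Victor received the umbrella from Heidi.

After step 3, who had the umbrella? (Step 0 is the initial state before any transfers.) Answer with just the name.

Answer: Oscar

Derivation:
Tracking the umbrella holder through step 3:
After step 0 (start): Bob
After step 1: Victor
After step 2: Sybil
After step 3: Oscar

At step 3, the holder is Oscar.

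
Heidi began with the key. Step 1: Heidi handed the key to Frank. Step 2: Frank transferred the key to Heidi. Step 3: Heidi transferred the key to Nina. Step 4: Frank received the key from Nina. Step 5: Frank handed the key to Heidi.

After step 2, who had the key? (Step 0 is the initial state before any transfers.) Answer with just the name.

Answer: Heidi

Derivation:
Tracking the key holder through step 2:
After step 0 (start): Heidi
After step 1: Frank
After step 2: Heidi

At step 2, the holder is Heidi.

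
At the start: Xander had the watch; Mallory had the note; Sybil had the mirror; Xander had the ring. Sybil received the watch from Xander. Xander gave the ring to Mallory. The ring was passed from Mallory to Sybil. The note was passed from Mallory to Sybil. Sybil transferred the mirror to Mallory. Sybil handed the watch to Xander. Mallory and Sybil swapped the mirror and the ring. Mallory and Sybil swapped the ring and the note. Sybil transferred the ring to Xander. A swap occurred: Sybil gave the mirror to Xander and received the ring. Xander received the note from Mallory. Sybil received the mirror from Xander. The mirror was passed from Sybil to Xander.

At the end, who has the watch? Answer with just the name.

Tracking all object holders:
Start: watch:Xander, note:Mallory, mirror:Sybil, ring:Xander
Event 1 (give watch: Xander -> Sybil). State: watch:Sybil, note:Mallory, mirror:Sybil, ring:Xander
Event 2 (give ring: Xander -> Mallory). State: watch:Sybil, note:Mallory, mirror:Sybil, ring:Mallory
Event 3 (give ring: Mallory -> Sybil). State: watch:Sybil, note:Mallory, mirror:Sybil, ring:Sybil
Event 4 (give note: Mallory -> Sybil). State: watch:Sybil, note:Sybil, mirror:Sybil, ring:Sybil
Event 5 (give mirror: Sybil -> Mallory). State: watch:Sybil, note:Sybil, mirror:Mallory, ring:Sybil
Event 6 (give watch: Sybil -> Xander). State: watch:Xander, note:Sybil, mirror:Mallory, ring:Sybil
Event 7 (swap mirror<->ring: now mirror:Sybil, ring:Mallory). State: watch:Xander, note:Sybil, mirror:Sybil, ring:Mallory
Event 8 (swap ring<->note: now ring:Sybil, note:Mallory). State: watch:Xander, note:Mallory, mirror:Sybil, ring:Sybil
Event 9 (give ring: Sybil -> Xander). State: watch:Xander, note:Mallory, mirror:Sybil, ring:Xander
Event 10 (swap mirror<->ring: now mirror:Xander, ring:Sybil). State: watch:Xander, note:Mallory, mirror:Xander, ring:Sybil
Event 11 (give note: Mallory -> Xander). State: watch:Xander, note:Xander, mirror:Xander, ring:Sybil
Event 12 (give mirror: Xander -> Sybil). State: watch:Xander, note:Xander, mirror:Sybil, ring:Sybil
Event 13 (give mirror: Sybil -> Xander). State: watch:Xander, note:Xander, mirror:Xander, ring:Sybil

Final state: watch:Xander, note:Xander, mirror:Xander, ring:Sybil
The watch is held by Xander.

Answer: Xander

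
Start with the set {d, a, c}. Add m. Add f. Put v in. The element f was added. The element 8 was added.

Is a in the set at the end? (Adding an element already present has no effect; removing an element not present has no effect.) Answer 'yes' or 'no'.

Tracking the set through each operation:
Start: {a, c, d}
Event 1 (add m): added. Set: {a, c, d, m}
Event 2 (add f): added. Set: {a, c, d, f, m}
Event 3 (add v): added. Set: {a, c, d, f, m, v}
Event 4 (add f): already present, no change. Set: {a, c, d, f, m, v}
Event 5 (add 8): added. Set: {8, a, c, d, f, m, v}

Final set: {8, a, c, d, f, m, v} (size 7)
a is in the final set.

Answer: yes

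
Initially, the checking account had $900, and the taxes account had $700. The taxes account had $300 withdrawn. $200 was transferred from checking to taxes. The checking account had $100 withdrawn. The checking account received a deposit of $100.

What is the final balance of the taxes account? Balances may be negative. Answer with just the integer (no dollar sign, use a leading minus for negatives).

Answer: 600

Derivation:
Tracking account balances step by step:
Start: checking=900, taxes=700
Event 1 (withdraw 300 from taxes): taxes: 700 - 300 = 400. Balances: checking=900, taxes=400
Event 2 (transfer 200 checking -> taxes): checking: 900 - 200 = 700, taxes: 400 + 200 = 600. Balances: checking=700, taxes=600
Event 3 (withdraw 100 from checking): checking: 700 - 100 = 600. Balances: checking=600, taxes=600
Event 4 (deposit 100 to checking): checking: 600 + 100 = 700. Balances: checking=700, taxes=600

Final balance of taxes: 600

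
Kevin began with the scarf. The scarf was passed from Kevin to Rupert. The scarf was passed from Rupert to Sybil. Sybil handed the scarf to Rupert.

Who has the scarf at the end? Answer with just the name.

Tracking the scarf through each event:
Start: Kevin has the scarf.
After event 1: Rupert has the scarf.
After event 2: Sybil has the scarf.
After event 3: Rupert has the scarf.

Answer: Rupert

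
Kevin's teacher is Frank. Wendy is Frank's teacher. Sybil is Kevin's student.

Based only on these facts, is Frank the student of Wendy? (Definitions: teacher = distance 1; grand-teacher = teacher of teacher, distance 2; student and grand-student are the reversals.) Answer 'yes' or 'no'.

Reconstructing the teacher chain from the given facts:
  Wendy -> Frank -> Kevin -> Sybil
(each arrow means 'teacher of the next')
Positions in the chain (0 = top):
  position of Wendy: 0
  position of Frank: 1
  position of Kevin: 2
  position of Sybil: 3

Frank is at position 1, Wendy is at position 0; signed distance (j - i) = -1.
'student' requires j - i = -1. Actual distance is -1, so the relation HOLDS.

Answer: yes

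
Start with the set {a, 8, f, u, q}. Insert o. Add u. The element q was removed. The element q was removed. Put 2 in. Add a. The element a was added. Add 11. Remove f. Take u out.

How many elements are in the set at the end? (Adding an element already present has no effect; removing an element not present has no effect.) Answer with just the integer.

Tracking the set through each operation:
Start: {8, a, f, q, u}
Event 1 (add o): added. Set: {8, a, f, o, q, u}
Event 2 (add u): already present, no change. Set: {8, a, f, o, q, u}
Event 3 (remove q): removed. Set: {8, a, f, o, u}
Event 4 (remove q): not present, no change. Set: {8, a, f, o, u}
Event 5 (add 2): added. Set: {2, 8, a, f, o, u}
Event 6 (add a): already present, no change. Set: {2, 8, a, f, o, u}
Event 7 (add a): already present, no change. Set: {2, 8, a, f, o, u}
Event 8 (add 11): added. Set: {11, 2, 8, a, f, o, u}
Event 9 (remove f): removed. Set: {11, 2, 8, a, o, u}
Event 10 (remove u): removed. Set: {11, 2, 8, a, o}

Final set: {11, 2, 8, a, o} (size 5)

Answer: 5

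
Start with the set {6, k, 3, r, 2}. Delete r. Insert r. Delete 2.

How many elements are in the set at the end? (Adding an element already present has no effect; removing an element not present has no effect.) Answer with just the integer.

Answer: 4

Derivation:
Tracking the set through each operation:
Start: {2, 3, 6, k, r}
Event 1 (remove r): removed. Set: {2, 3, 6, k}
Event 2 (add r): added. Set: {2, 3, 6, k, r}
Event 3 (remove 2): removed. Set: {3, 6, k, r}

Final set: {3, 6, k, r} (size 4)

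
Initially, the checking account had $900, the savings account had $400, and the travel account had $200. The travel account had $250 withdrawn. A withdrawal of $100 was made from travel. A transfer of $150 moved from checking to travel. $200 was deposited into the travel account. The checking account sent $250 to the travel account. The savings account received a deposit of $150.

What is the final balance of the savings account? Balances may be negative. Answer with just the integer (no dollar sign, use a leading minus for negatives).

Answer: 550

Derivation:
Tracking account balances step by step:
Start: checking=900, savings=400, travel=200
Event 1 (withdraw 250 from travel): travel: 200 - 250 = -50. Balances: checking=900, savings=400, travel=-50
Event 2 (withdraw 100 from travel): travel: -50 - 100 = -150. Balances: checking=900, savings=400, travel=-150
Event 3 (transfer 150 checking -> travel): checking: 900 - 150 = 750, travel: -150 + 150 = 0. Balances: checking=750, savings=400, travel=0
Event 4 (deposit 200 to travel): travel: 0 + 200 = 200. Balances: checking=750, savings=400, travel=200
Event 5 (transfer 250 checking -> travel): checking: 750 - 250 = 500, travel: 200 + 250 = 450. Balances: checking=500, savings=400, travel=450
Event 6 (deposit 150 to savings): savings: 400 + 150 = 550. Balances: checking=500, savings=550, travel=450

Final balance of savings: 550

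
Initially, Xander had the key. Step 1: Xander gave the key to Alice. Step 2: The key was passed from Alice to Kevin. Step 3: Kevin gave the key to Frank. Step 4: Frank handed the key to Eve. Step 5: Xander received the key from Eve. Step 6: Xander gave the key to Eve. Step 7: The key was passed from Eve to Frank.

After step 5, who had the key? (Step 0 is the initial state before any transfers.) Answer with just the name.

Tracking the key holder through step 5:
After step 0 (start): Xander
After step 1: Alice
After step 2: Kevin
After step 3: Frank
After step 4: Eve
After step 5: Xander

At step 5, the holder is Xander.

Answer: Xander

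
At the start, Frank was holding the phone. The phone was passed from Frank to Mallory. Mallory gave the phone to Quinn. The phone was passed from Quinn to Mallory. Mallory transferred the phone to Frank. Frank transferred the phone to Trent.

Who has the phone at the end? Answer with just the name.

Tracking the phone through each event:
Start: Frank has the phone.
After event 1: Mallory has the phone.
After event 2: Quinn has the phone.
After event 3: Mallory has the phone.
After event 4: Frank has the phone.
After event 5: Trent has the phone.

Answer: Trent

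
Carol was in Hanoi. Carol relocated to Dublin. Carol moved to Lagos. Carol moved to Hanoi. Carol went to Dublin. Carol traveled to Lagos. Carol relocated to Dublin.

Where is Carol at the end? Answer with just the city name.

Answer: Dublin

Derivation:
Tracking Carol's location:
Start: Carol is in Hanoi.
After move 1: Hanoi -> Dublin. Carol is in Dublin.
After move 2: Dublin -> Lagos. Carol is in Lagos.
After move 3: Lagos -> Hanoi. Carol is in Hanoi.
After move 4: Hanoi -> Dublin. Carol is in Dublin.
After move 5: Dublin -> Lagos. Carol is in Lagos.
After move 6: Lagos -> Dublin. Carol is in Dublin.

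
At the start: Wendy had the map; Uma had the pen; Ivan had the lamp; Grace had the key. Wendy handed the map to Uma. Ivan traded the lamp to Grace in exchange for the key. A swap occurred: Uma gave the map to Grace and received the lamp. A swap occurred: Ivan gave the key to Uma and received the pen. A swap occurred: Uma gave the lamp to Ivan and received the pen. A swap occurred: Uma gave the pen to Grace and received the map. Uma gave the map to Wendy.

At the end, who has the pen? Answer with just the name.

Answer: Grace

Derivation:
Tracking all object holders:
Start: map:Wendy, pen:Uma, lamp:Ivan, key:Grace
Event 1 (give map: Wendy -> Uma). State: map:Uma, pen:Uma, lamp:Ivan, key:Grace
Event 2 (swap lamp<->key: now lamp:Grace, key:Ivan). State: map:Uma, pen:Uma, lamp:Grace, key:Ivan
Event 3 (swap map<->lamp: now map:Grace, lamp:Uma). State: map:Grace, pen:Uma, lamp:Uma, key:Ivan
Event 4 (swap key<->pen: now key:Uma, pen:Ivan). State: map:Grace, pen:Ivan, lamp:Uma, key:Uma
Event 5 (swap lamp<->pen: now lamp:Ivan, pen:Uma). State: map:Grace, pen:Uma, lamp:Ivan, key:Uma
Event 6 (swap pen<->map: now pen:Grace, map:Uma). State: map:Uma, pen:Grace, lamp:Ivan, key:Uma
Event 7 (give map: Uma -> Wendy). State: map:Wendy, pen:Grace, lamp:Ivan, key:Uma

Final state: map:Wendy, pen:Grace, lamp:Ivan, key:Uma
The pen is held by Grace.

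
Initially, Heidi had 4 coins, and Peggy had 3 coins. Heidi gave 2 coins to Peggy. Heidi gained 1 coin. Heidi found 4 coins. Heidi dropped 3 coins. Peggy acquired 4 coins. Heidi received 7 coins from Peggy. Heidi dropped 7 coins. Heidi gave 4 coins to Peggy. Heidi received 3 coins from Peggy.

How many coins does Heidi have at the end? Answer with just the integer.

Tracking counts step by step:
Start: Heidi=4, Peggy=3
Event 1 (Heidi -> Peggy, 2): Heidi: 4 -> 2, Peggy: 3 -> 5. State: Heidi=2, Peggy=5
Event 2 (Heidi +1): Heidi: 2 -> 3. State: Heidi=3, Peggy=5
Event 3 (Heidi +4): Heidi: 3 -> 7. State: Heidi=7, Peggy=5
Event 4 (Heidi -3): Heidi: 7 -> 4. State: Heidi=4, Peggy=5
Event 5 (Peggy +4): Peggy: 5 -> 9. State: Heidi=4, Peggy=9
Event 6 (Peggy -> Heidi, 7): Peggy: 9 -> 2, Heidi: 4 -> 11. State: Heidi=11, Peggy=2
Event 7 (Heidi -7): Heidi: 11 -> 4. State: Heidi=4, Peggy=2
Event 8 (Heidi -> Peggy, 4): Heidi: 4 -> 0, Peggy: 2 -> 6. State: Heidi=0, Peggy=6
Event 9 (Peggy -> Heidi, 3): Peggy: 6 -> 3, Heidi: 0 -> 3. State: Heidi=3, Peggy=3

Heidi's final count: 3

Answer: 3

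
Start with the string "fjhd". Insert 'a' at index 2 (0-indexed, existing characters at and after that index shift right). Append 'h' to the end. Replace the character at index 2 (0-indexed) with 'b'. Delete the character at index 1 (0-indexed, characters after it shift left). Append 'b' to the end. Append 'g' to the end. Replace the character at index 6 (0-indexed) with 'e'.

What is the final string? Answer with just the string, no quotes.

Applying each edit step by step:
Start: "fjhd"
Op 1 (insert 'a' at idx 2): "fjhd" -> "fjahd"
Op 2 (append 'h'): "fjahd" -> "fjahdh"
Op 3 (replace idx 2: 'a' -> 'b'): "fjahdh" -> "fjbhdh"
Op 4 (delete idx 1 = 'j'): "fjbhdh" -> "fbhdh"
Op 5 (append 'b'): "fbhdh" -> "fbhdhb"
Op 6 (append 'g'): "fbhdhb" -> "fbhdhbg"
Op 7 (replace idx 6: 'g' -> 'e'): "fbhdhbg" -> "fbhdhbe"

Answer: fbhdhbe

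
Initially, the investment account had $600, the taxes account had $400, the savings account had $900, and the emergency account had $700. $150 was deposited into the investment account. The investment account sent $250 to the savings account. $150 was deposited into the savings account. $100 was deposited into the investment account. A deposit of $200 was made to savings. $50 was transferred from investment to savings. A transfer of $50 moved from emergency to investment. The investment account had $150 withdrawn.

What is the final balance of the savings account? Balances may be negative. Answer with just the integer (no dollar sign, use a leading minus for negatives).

Tracking account balances step by step:
Start: investment=600, taxes=400, savings=900, emergency=700
Event 1 (deposit 150 to investment): investment: 600 + 150 = 750. Balances: investment=750, taxes=400, savings=900, emergency=700
Event 2 (transfer 250 investment -> savings): investment: 750 - 250 = 500, savings: 900 + 250 = 1150. Balances: investment=500, taxes=400, savings=1150, emergency=700
Event 3 (deposit 150 to savings): savings: 1150 + 150 = 1300. Balances: investment=500, taxes=400, savings=1300, emergency=700
Event 4 (deposit 100 to investment): investment: 500 + 100 = 600. Balances: investment=600, taxes=400, savings=1300, emergency=700
Event 5 (deposit 200 to savings): savings: 1300 + 200 = 1500. Balances: investment=600, taxes=400, savings=1500, emergency=700
Event 6 (transfer 50 investment -> savings): investment: 600 - 50 = 550, savings: 1500 + 50 = 1550. Balances: investment=550, taxes=400, savings=1550, emergency=700
Event 7 (transfer 50 emergency -> investment): emergency: 700 - 50 = 650, investment: 550 + 50 = 600. Balances: investment=600, taxes=400, savings=1550, emergency=650
Event 8 (withdraw 150 from investment): investment: 600 - 150 = 450. Balances: investment=450, taxes=400, savings=1550, emergency=650

Final balance of savings: 1550

Answer: 1550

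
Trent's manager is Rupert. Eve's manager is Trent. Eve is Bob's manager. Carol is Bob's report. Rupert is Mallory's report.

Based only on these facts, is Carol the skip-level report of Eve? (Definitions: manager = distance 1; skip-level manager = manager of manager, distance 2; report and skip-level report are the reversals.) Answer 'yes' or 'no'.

Reconstructing the manager chain from the given facts:
  Mallory -> Rupert -> Trent -> Eve -> Bob -> Carol
(each arrow means 'manager of the next')
Positions in the chain (0 = top):
  position of Mallory: 0
  position of Rupert: 1
  position of Trent: 2
  position of Eve: 3
  position of Bob: 4
  position of Carol: 5

Carol is at position 5, Eve is at position 3; signed distance (j - i) = -2.
'skip-level report' requires j - i = -2. Actual distance is -2, so the relation HOLDS.

Answer: yes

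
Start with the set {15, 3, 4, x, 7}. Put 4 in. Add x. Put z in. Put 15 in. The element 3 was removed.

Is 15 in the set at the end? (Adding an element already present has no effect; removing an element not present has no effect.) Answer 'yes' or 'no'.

Answer: yes

Derivation:
Tracking the set through each operation:
Start: {15, 3, 4, 7, x}
Event 1 (add 4): already present, no change. Set: {15, 3, 4, 7, x}
Event 2 (add x): already present, no change. Set: {15, 3, 4, 7, x}
Event 3 (add z): added. Set: {15, 3, 4, 7, x, z}
Event 4 (add 15): already present, no change. Set: {15, 3, 4, 7, x, z}
Event 5 (remove 3): removed. Set: {15, 4, 7, x, z}

Final set: {15, 4, 7, x, z} (size 5)
15 is in the final set.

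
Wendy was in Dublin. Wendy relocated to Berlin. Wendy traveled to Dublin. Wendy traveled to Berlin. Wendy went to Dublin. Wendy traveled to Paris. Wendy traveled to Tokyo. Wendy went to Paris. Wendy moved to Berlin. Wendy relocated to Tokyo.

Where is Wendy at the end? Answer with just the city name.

Tracking Wendy's location:
Start: Wendy is in Dublin.
After move 1: Dublin -> Berlin. Wendy is in Berlin.
After move 2: Berlin -> Dublin. Wendy is in Dublin.
After move 3: Dublin -> Berlin. Wendy is in Berlin.
After move 4: Berlin -> Dublin. Wendy is in Dublin.
After move 5: Dublin -> Paris. Wendy is in Paris.
After move 6: Paris -> Tokyo. Wendy is in Tokyo.
After move 7: Tokyo -> Paris. Wendy is in Paris.
After move 8: Paris -> Berlin. Wendy is in Berlin.
After move 9: Berlin -> Tokyo. Wendy is in Tokyo.

Answer: Tokyo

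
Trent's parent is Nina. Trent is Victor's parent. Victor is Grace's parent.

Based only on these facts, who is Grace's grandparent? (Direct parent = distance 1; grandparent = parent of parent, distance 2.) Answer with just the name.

Reconstructing the parent chain from the given facts:
  Nina -> Trent -> Victor -> Grace
(each arrow means 'parent of the next')
Positions in the chain (0 = top):
  position of Nina: 0
  position of Trent: 1
  position of Victor: 2
  position of Grace: 3

Grace is at position 3; the grandparent is 2 steps up the chain, i.e. position 1: Trent.

Answer: Trent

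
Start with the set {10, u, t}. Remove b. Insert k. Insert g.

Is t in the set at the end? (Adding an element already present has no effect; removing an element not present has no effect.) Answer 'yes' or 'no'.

Answer: yes

Derivation:
Tracking the set through each operation:
Start: {10, t, u}
Event 1 (remove b): not present, no change. Set: {10, t, u}
Event 2 (add k): added. Set: {10, k, t, u}
Event 3 (add g): added. Set: {10, g, k, t, u}

Final set: {10, g, k, t, u} (size 5)
t is in the final set.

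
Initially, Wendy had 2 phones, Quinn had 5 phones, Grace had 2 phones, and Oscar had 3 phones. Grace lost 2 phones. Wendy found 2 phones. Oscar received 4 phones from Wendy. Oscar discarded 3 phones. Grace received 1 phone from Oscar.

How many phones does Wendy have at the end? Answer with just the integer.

Answer: 0

Derivation:
Tracking counts step by step:
Start: Wendy=2, Quinn=5, Grace=2, Oscar=3
Event 1 (Grace -2): Grace: 2 -> 0. State: Wendy=2, Quinn=5, Grace=0, Oscar=3
Event 2 (Wendy +2): Wendy: 2 -> 4. State: Wendy=4, Quinn=5, Grace=0, Oscar=3
Event 3 (Wendy -> Oscar, 4): Wendy: 4 -> 0, Oscar: 3 -> 7. State: Wendy=0, Quinn=5, Grace=0, Oscar=7
Event 4 (Oscar -3): Oscar: 7 -> 4. State: Wendy=0, Quinn=5, Grace=0, Oscar=4
Event 5 (Oscar -> Grace, 1): Oscar: 4 -> 3, Grace: 0 -> 1. State: Wendy=0, Quinn=5, Grace=1, Oscar=3

Wendy's final count: 0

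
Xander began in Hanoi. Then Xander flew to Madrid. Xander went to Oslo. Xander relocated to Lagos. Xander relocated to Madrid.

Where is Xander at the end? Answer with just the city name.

Tracking Xander's location:
Start: Xander is in Hanoi.
After move 1: Hanoi -> Madrid. Xander is in Madrid.
After move 2: Madrid -> Oslo. Xander is in Oslo.
After move 3: Oslo -> Lagos. Xander is in Lagos.
After move 4: Lagos -> Madrid. Xander is in Madrid.

Answer: Madrid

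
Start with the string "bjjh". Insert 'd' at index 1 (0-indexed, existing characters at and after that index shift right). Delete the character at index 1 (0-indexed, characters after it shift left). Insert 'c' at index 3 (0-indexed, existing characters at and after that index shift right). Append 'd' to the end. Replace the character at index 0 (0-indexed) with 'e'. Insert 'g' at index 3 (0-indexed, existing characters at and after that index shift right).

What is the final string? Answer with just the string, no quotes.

Answer: ejjgchd

Derivation:
Applying each edit step by step:
Start: "bjjh"
Op 1 (insert 'd' at idx 1): "bjjh" -> "bdjjh"
Op 2 (delete idx 1 = 'd'): "bdjjh" -> "bjjh"
Op 3 (insert 'c' at idx 3): "bjjh" -> "bjjch"
Op 4 (append 'd'): "bjjch" -> "bjjchd"
Op 5 (replace idx 0: 'b' -> 'e'): "bjjchd" -> "ejjchd"
Op 6 (insert 'g' at idx 3): "ejjchd" -> "ejjgchd"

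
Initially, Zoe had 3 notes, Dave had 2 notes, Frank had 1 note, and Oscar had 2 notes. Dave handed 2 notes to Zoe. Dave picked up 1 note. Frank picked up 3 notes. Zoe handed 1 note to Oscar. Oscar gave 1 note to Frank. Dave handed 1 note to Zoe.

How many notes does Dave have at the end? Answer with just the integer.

Answer: 0

Derivation:
Tracking counts step by step:
Start: Zoe=3, Dave=2, Frank=1, Oscar=2
Event 1 (Dave -> Zoe, 2): Dave: 2 -> 0, Zoe: 3 -> 5. State: Zoe=5, Dave=0, Frank=1, Oscar=2
Event 2 (Dave +1): Dave: 0 -> 1. State: Zoe=5, Dave=1, Frank=1, Oscar=2
Event 3 (Frank +3): Frank: 1 -> 4. State: Zoe=5, Dave=1, Frank=4, Oscar=2
Event 4 (Zoe -> Oscar, 1): Zoe: 5 -> 4, Oscar: 2 -> 3. State: Zoe=4, Dave=1, Frank=4, Oscar=3
Event 5 (Oscar -> Frank, 1): Oscar: 3 -> 2, Frank: 4 -> 5. State: Zoe=4, Dave=1, Frank=5, Oscar=2
Event 6 (Dave -> Zoe, 1): Dave: 1 -> 0, Zoe: 4 -> 5. State: Zoe=5, Dave=0, Frank=5, Oscar=2

Dave's final count: 0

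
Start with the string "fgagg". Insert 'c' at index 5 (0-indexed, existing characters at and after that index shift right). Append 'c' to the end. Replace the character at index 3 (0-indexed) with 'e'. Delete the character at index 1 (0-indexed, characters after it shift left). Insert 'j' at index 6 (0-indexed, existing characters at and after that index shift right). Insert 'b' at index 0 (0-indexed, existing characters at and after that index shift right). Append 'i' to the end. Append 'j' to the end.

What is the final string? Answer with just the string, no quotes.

Applying each edit step by step:
Start: "fgagg"
Op 1 (insert 'c' at idx 5): "fgagg" -> "fgaggc"
Op 2 (append 'c'): "fgaggc" -> "fgaggcc"
Op 3 (replace idx 3: 'g' -> 'e'): "fgaggcc" -> "fgaegcc"
Op 4 (delete idx 1 = 'g'): "fgaegcc" -> "faegcc"
Op 5 (insert 'j' at idx 6): "faegcc" -> "faegccj"
Op 6 (insert 'b' at idx 0): "faegccj" -> "bfaegccj"
Op 7 (append 'i'): "bfaegccj" -> "bfaegccji"
Op 8 (append 'j'): "bfaegccji" -> "bfaegccjij"

Answer: bfaegccjij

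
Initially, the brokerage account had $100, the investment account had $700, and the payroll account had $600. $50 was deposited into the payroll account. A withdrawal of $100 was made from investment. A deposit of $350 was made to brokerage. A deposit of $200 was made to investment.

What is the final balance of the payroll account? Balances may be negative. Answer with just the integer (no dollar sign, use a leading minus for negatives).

Answer: 650

Derivation:
Tracking account balances step by step:
Start: brokerage=100, investment=700, payroll=600
Event 1 (deposit 50 to payroll): payroll: 600 + 50 = 650. Balances: brokerage=100, investment=700, payroll=650
Event 2 (withdraw 100 from investment): investment: 700 - 100 = 600. Balances: brokerage=100, investment=600, payroll=650
Event 3 (deposit 350 to brokerage): brokerage: 100 + 350 = 450. Balances: brokerage=450, investment=600, payroll=650
Event 4 (deposit 200 to investment): investment: 600 + 200 = 800. Balances: brokerage=450, investment=800, payroll=650

Final balance of payroll: 650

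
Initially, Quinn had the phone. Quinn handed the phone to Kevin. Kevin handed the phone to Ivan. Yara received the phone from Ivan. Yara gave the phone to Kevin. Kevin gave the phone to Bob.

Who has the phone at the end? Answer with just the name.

Answer: Bob

Derivation:
Tracking the phone through each event:
Start: Quinn has the phone.
After event 1: Kevin has the phone.
After event 2: Ivan has the phone.
After event 3: Yara has the phone.
After event 4: Kevin has the phone.
After event 5: Bob has the phone.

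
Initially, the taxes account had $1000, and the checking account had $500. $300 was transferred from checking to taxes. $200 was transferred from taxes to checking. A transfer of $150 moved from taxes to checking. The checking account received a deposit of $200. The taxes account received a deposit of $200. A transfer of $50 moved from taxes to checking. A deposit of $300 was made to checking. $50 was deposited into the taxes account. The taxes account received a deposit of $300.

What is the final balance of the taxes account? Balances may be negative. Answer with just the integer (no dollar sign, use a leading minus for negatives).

Answer: 1450

Derivation:
Tracking account balances step by step:
Start: taxes=1000, checking=500
Event 1 (transfer 300 checking -> taxes): checking: 500 - 300 = 200, taxes: 1000 + 300 = 1300. Balances: taxes=1300, checking=200
Event 2 (transfer 200 taxes -> checking): taxes: 1300 - 200 = 1100, checking: 200 + 200 = 400. Balances: taxes=1100, checking=400
Event 3 (transfer 150 taxes -> checking): taxes: 1100 - 150 = 950, checking: 400 + 150 = 550. Balances: taxes=950, checking=550
Event 4 (deposit 200 to checking): checking: 550 + 200 = 750. Balances: taxes=950, checking=750
Event 5 (deposit 200 to taxes): taxes: 950 + 200 = 1150. Balances: taxes=1150, checking=750
Event 6 (transfer 50 taxes -> checking): taxes: 1150 - 50 = 1100, checking: 750 + 50 = 800. Balances: taxes=1100, checking=800
Event 7 (deposit 300 to checking): checking: 800 + 300 = 1100. Balances: taxes=1100, checking=1100
Event 8 (deposit 50 to taxes): taxes: 1100 + 50 = 1150. Balances: taxes=1150, checking=1100
Event 9 (deposit 300 to taxes): taxes: 1150 + 300 = 1450. Balances: taxes=1450, checking=1100

Final balance of taxes: 1450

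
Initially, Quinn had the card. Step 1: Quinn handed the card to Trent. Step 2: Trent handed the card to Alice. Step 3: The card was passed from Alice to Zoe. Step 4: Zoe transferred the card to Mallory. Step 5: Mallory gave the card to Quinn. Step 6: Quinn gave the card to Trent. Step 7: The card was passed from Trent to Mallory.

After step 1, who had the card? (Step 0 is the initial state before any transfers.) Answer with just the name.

Tracking the card holder through step 1:
After step 0 (start): Quinn
After step 1: Trent

At step 1, the holder is Trent.

Answer: Trent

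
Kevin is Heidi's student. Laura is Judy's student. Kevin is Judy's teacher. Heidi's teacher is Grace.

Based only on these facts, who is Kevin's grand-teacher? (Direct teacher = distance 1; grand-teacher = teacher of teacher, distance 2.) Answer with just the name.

Reconstructing the teacher chain from the given facts:
  Grace -> Heidi -> Kevin -> Judy -> Laura
(each arrow means 'teacher of the next')
Positions in the chain (0 = top):
  position of Grace: 0
  position of Heidi: 1
  position of Kevin: 2
  position of Judy: 3
  position of Laura: 4

Kevin is at position 2; the grand-teacher is 2 steps up the chain, i.e. position 0: Grace.

Answer: Grace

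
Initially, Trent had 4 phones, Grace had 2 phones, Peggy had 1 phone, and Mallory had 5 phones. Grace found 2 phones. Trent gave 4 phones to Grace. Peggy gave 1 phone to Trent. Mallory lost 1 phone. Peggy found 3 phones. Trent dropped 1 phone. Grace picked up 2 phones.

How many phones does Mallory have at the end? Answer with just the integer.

Answer: 4

Derivation:
Tracking counts step by step:
Start: Trent=4, Grace=2, Peggy=1, Mallory=5
Event 1 (Grace +2): Grace: 2 -> 4. State: Trent=4, Grace=4, Peggy=1, Mallory=5
Event 2 (Trent -> Grace, 4): Trent: 4 -> 0, Grace: 4 -> 8. State: Trent=0, Grace=8, Peggy=1, Mallory=5
Event 3 (Peggy -> Trent, 1): Peggy: 1 -> 0, Trent: 0 -> 1. State: Trent=1, Grace=8, Peggy=0, Mallory=5
Event 4 (Mallory -1): Mallory: 5 -> 4. State: Trent=1, Grace=8, Peggy=0, Mallory=4
Event 5 (Peggy +3): Peggy: 0 -> 3. State: Trent=1, Grace=8, Peggy=3, Mallory=4
Event 6 (Trent -1): Trent: 1 -> 0. State: Trent=0, Grace=8, Peggy=3, Mallory=4
Event 7 (Grace +2): Grace: 8 -> 10. State: Trent=0, Grace=10, Peggy=3, Mallory=4

Mallory's final count: 4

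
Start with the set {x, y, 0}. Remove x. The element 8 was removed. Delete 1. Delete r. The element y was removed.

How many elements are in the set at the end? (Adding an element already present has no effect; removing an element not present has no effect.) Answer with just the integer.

Answer: 1

Derivation:
Tracking the set through each operation:
Start: {0, x, y}
Event 1 (remove x): removed. Set: {0, y}
Event 2 (remove 8): not present, no change. Set: {0, y}
Event 3 (remove 1): not present, no change. Set: {0, y}
Event 4 (remove r): not present, no change. Set: {0, y}
Event 5 (remove y): removed. Set: {0}

Final set: {0} (size 1)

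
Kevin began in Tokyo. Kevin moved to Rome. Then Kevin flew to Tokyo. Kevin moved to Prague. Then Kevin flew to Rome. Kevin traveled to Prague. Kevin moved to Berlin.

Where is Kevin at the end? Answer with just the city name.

Answer: Berlin

Derivation:
Tracking Kevin's location:
Start: Kevin is in Tokyo.
After move 1: Tokyo -> Rome. Kevin is in Rome.
After move 2: Rome -> Tokyo. Kevin is in Tokyo.
After move 3: Tokyo -> Prague. Kevin is in Prague.
After move 4: Prague -> Rome. Kevin is in Rome.
After move 5: Rome -> Prague. Kevin is in Prague.
After move 6: Prague -> Berlin. Kevin is in Berlin.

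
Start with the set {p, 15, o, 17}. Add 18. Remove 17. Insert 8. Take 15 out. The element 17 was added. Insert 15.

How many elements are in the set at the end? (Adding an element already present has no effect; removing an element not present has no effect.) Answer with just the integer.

Tracking the set through each operation:
Start: {15, 17, o, p}
Event 1 (add 18): added. Set: {15, 17, 18, o, p}
Event 2 (remove 17): removed. Set: {15, 18, o, p}
Event 3 (add 8): added. Set: {15, 18, 8, o, p}
Event 4 (remove 15): removed. Set: {18, 8, o, p}
Event 5 (add 17): added. Set: {17, 18, 8, o, p}
Event 6 (add 15): added. Set: {15, 17, 18, 8, o, p}

Final set: {15, 17, 18, 8, o, p} (size 6)

Answer: 6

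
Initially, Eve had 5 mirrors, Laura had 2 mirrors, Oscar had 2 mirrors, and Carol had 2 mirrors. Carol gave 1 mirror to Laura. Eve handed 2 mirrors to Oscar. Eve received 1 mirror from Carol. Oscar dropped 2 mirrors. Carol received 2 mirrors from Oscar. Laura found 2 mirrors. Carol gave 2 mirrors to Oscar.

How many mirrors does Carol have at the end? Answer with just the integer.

Answer: 0

Derivation:
Tracking counts step by step:
Start: Eve=5, Laura=2, Oscar=2, Carol=2
Event 1 (Carol -> Laura, 1): Carol: 2 -> 1, Laura: 2 -> 3. State: Eve=5, Laura=3, Oscar=2, Carol=1
Event 2 (Eve -> Oscar, 2): Eve: 5 -> 3, Oscar: 2 -> 4. State: Eve=3, Laura=3, Oscar=4, Carol=1
Event 3 (Carol -> Eve, 1): Carol: 1 -> 0, Eve: 3 -> 4. State: Eve=4, Laura=3, Oscar=4, Carol=0
Event 4 (Oscar -2): Oscar: 4 -> 2. State: Eve=4, Laura=3, Oscar=2, Carol=0
Event 5 (Oscar -> Carol, 2): Oscar: 2 -> 0, Carol: 0 -> 2. State: Eve=4, Laura=3, Oscar=0, Carol=2
Event 6 (Laura +2): Laura: 3 -> 5. State: Eve=4, Laura=5, Oscar=0, Carol=2
Event 7 (Carol -> Oscar, 2): Carol: 2 -> 0, Oscar: 0 -> 2. State: Eve=4, Laura=5, Oscar=2, Carol=0

Carol's final count: 0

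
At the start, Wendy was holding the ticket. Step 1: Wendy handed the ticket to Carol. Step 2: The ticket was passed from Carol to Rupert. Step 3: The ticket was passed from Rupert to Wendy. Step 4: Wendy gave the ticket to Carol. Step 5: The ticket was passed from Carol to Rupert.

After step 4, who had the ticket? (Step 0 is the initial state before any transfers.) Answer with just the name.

Tracking the ticket holder through step 4:
After step 0 (start): Wendy
After step 1: Carol
After step 2: Rupert
After step 3: Wendy
After step 4: Carol

At step 4, the holder is Carol.

Answer: Carol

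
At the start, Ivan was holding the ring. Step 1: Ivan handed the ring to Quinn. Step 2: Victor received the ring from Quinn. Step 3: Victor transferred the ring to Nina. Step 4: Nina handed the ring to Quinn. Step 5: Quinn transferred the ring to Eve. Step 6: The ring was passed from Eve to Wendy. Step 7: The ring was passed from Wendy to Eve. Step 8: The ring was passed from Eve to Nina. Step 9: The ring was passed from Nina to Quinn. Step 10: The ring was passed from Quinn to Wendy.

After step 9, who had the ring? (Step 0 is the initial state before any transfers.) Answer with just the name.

Answer: Quinn

Derivation:
Tracking the ring holder through step 9:
After step 0 (start): Ivan
After step 1: Quinn
After step 2: Victor
After step 3: Nina
After step 4: Quinn
After step 5: Eve
After step 6: Wendy
After step 7: Eve
After step 8: Nina
After step 9: Quinn

At step 9, the holder is Quinn.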